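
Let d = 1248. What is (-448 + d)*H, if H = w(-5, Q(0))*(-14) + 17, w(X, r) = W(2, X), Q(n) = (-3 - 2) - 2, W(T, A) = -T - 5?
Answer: 92000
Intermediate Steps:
W(T, A) = -5 - T
Q(n) = -7 (Q(n) = -5 - 2 = -7)
w(X, r) = -7 (w(X, r) = -5 - 1*2 = -5 - 2 = -7)
H = 115 (H = -7*(-14) + 17 = 98 + 17 = 115)
(-448 + d)*H = (-448 + 1248)*115 = 800*115 = 92000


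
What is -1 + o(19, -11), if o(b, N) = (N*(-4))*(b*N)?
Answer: -9197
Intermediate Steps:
o(b, N) = -4*b*N² (o(b, N) = (-4*N)*(N*b) = -4*b*N²)
-1 + o(19, -11) = -1 - 4*19*(-11)² = -1 - 4*19*121 = -1 - 9196 = -9197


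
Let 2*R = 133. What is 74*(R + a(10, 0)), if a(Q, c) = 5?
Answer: 5291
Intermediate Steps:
R = 133/2 (R = (1/2)*133 = 133/2 ≈ 66.500)
74*(R + a(10, 0)) = 74*(133/2 + 5) = 74*(143/2) = 5291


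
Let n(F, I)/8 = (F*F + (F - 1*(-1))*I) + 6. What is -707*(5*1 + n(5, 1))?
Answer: -212807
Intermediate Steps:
n(F, I) = 48 + 8*F² + 8*I*(1 + F) (n(F, I) = 8*((F*F + (F - 1*(-1))*I) + 6) = 8*((F² + (F + 1)*I) + 6) = 8*((F² + (1 + F)*I) + 6) = 8*((F² + I*(1 + F)) + 6) = 8*(6 + F² + I*(1 + F)) = 48 + 8*F² + 8*I*(1 + F))
-707*(5*1 + n(5, 1)) = -707*(5*1 + (48 + 8*1 + 8*5² + 8*5*1)) = -707*(5 + (48 + 8 + 8*25 + 40)) = -707*(5 + (48 + 8 + 200 + 40)) = -707*(5 + 296) = -707*301 = -212807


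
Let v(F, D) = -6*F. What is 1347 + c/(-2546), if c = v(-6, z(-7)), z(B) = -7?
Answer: 1714713/1273 ≈ 1347.0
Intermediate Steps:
c = 36 (c = -6*(-6) = 36)
1347 + c/(-2546) = 1347 + 36/(-2546) = 1347 + 36*(-1/2546) = 1347 - 18/1273 = 1714713/1273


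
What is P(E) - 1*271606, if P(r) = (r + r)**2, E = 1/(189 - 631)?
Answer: -13265508645/48841 ≈ -2.7161e+5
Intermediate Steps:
E = -1/442 (E = 1/(-442) = -1/442 ≈ -0.0022624)
P(r) = 4*r**2 (P(r) = (2*r)**2 = 4*r**2)
P(E) - 1*271606 = 4*(-1/442)**2 - 1*271606 = 4*(1/195364) - 271606 = 1/48841 - 271606 = -13265508645/48841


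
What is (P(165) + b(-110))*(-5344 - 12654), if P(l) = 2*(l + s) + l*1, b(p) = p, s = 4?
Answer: -7073214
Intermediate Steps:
P(l) = 8 + 3*l (P(l) = 2*(l + 4) + l*1 = 2*(4 + l) + l = (8 + 2*l) + l = 8 + 3*l)
(P(165) + b(-110))*(-5344 - 12654) = ((8 + 3*165) - 110)*(-5344 - 12654) = ((8 + 495) - 110)*(-17998) = (503 - 110)*(-17998) = 393*(-17998) = -7073214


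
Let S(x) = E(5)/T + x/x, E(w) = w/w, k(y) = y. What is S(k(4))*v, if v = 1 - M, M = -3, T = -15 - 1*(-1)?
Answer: 26/7 ≈ 3.7143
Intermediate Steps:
E(w) = 1
T = -14 (T = -15 + 1 = -14)
v = 4 (v = 1 - 1*(-3) = 1 + 3 = 4)
S(x) = 13/14 (S(x) = 1/(-14) + x/x = 1*(-1/14) + 1 = -1/14 + 1 = 13/14)
S(k(4))*v = (13/14)*4 = 26/7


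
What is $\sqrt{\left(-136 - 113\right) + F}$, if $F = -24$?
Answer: $i \sqrt{273} \approx 16.523 i$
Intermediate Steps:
$\sqrt{\left(-136 - 113\right) + F} = \sqrt{\left(-136 - 113\right) - 24} = \sqrt{-249 - 24} = \sqrt{-273} = i \sqrt{273}$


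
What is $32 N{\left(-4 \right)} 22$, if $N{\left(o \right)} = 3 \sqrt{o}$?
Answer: $4224 i \approx 4224.0 i$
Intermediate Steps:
$32 N{\left(-4 \right)} 22 = 32 \cdot 3 \sqrt{-4} \cdot 22 = 32 \cdot 3 \cdot 2 i 22 = 32 \cdot 6 i 22 = 192 i 22 = 4224 i$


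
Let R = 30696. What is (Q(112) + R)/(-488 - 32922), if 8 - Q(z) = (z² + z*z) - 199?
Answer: -1163/6682 ≈ -0.17405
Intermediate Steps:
Q(z) = 207 - 2*z² (Q(z) = 8 - ((z² + z*z) - 199) = 8 - ((z² + z²) - 199) = 8 - (2*z² - 199) = 8 - (-199 + 2*z²) = 8 + (199 - 2*z²) = 207 - 2*z²)
(Q(112) + R)/(-488 - 32922) = ((207 - 2*112²) + 30696)/(-488 - 32922) = ((207 - 2*12544) + 30696)/(-33410) = ((207 - 25088) + 30696)*(-1/33410) = (-24881 + 30696)*(-1/33410) = 5815*(-1/33410) = -1163/6682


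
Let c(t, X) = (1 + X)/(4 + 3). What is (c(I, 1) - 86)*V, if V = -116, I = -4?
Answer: 69600/7 ≈ 9942.9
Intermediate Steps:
c(t, X) = 1/7 + X/7 (c(t, X) = (1 + X)/7 = (1 + X)*(1/7) = 1/7 + X/7)
(c(I, 1) - 86)*V = ((1/7 + (1/7)*1) - 86)*(-116) = ((1/7 + 1/7) - 86)*(-116) = (2/7 - 86)*(-116) = -600/7*(-116) = 69600/7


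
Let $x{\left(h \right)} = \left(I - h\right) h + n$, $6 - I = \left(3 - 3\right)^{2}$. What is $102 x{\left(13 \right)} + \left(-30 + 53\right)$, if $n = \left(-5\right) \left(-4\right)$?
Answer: $-7219$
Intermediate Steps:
$I = 6$ ($I = 6 - \left(3 - 3\right)^{2} = 6 - 0^{2} = 6 - 0 = 6 + 0 = 6$)
$n = 20$
$x{\left(h \right)} = 20 + h \left(6 - h\right)$ ($x{\left(h \right)} = \left(6 - h\right) h + 20 = h \left(6 - h\right) + 20 = 20 + h \left(6 - h\right)$)
$102 x{\left(13 \right)} + \left(-30 + 53\right) = 102 \left(20 - 13^{2} + 6 \cdot 13\right) + \left(-30 + 53\right) = 102 \left(20 - 169 + 78\right) + 23 = 102 \left(-71\right) + 23 = -7242 + 23 = -7219$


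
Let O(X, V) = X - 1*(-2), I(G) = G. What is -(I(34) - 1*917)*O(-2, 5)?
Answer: 0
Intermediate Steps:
O(X, V) = 2 + X (O(X, V) = X + 2 = 2 + X)
-(I(34) - 1*917)*O(-2, 5) = -(34 - 1*917)*(2 - 2) = -(34 - 917)*0 = -(-883)*0 = -1*0 = 0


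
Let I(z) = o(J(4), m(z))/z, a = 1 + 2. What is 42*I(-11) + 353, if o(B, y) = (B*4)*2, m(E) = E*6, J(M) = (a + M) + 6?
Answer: -485/11 ≈ -44.091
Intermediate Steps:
a = 3
J(M) = 9 + M (J(M) = (3 + M) + 6 = 9 + M)
m(E) = 6*E
o(B, y) = 8*B (o(B, y) = (4*B)*2 = 8*B)
I(z) = 104/z (I(z) = (8*(9 + 4))/z = (8*13)/z = 104/z)
42*I(-11) + 353 = 42*(104/(-11)) + 353 = 42*(104*(-1/11)) + 353 = 42*(-104/11) + 353 = -4368/11 + 353 = -485/11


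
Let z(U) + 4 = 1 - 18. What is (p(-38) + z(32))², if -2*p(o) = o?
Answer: 4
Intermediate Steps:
p(o) = -o/2
z(U) = -21 (z(U) = -4 + (1 - 18) = -4 - 17 = -21)
(p(-38) + z(32))² = (-½*(-38) - 21)² = (19 - 21)² = (-2)² = 4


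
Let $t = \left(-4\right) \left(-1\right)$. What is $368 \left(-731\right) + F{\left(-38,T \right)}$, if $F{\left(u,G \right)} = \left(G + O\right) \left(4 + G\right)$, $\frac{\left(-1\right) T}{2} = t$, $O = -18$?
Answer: $-268904$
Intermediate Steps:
$t = 4$
$T = -8$ ($T = \left(-2\right) 4 = -8$)
$F{\left(u,G \right)} = \left(-18 + G\right) \left(4 + G\right)$ ($F{\left(u,G \right)} = \left(G - 18\right) \left(4 + G\right) = \left(-18 + G\right) \left(4 + G\right)$)
$368 \left(-731\right) + F{\left(-38,T \right)} = 368 \left(-731\right) - \left(-40 - 64\right) = -269008 + \left(-72 + 64 + 112\right) = -269008 + 104 = -268904$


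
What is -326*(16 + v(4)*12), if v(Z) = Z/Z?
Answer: -9128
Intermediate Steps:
v(Z) = 1
-326*(16 + v(4)*12) = -326*(16 + 1*12) = -326*(16 + 12) = -326*28 = -9128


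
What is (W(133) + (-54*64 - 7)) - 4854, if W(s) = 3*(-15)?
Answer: -8362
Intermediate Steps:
W(s) = -45
(W(133) + (-54*64 - 7)) - 4854 = (-45 + (-54*64 - 7)) - 4854 = (-45 + (-3456 - 7)) - 4854 = (-45 - 3463) - 4854 = -3508 - 4854 = -8362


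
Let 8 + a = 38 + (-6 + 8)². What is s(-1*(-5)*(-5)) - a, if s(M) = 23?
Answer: -11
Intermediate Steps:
a = 34 (a = -8 + (38 + (-6 + 8)²) = -8 + (38 + 2²) = -8 + (38 + 4) = -8 + 42 = 34)
s(-1*(-5)*(-5)) - a = 23 - 1*34 = 23 - 34 = -11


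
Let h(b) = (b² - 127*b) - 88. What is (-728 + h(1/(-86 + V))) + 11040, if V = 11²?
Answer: 12519956/1225 ≈ 10220.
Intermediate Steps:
V = 121
h(b) = -88 + b² - 127*b
(-728 + h(1/(-86 + V))) + 11040 = (-728 + (-88 + (1/(-86 + 121))² - 127/(-86 + 121))) + 11040 = (-728 + (-88 + (1/35)² - 127/35)) + 11040 = (-728 + (-88 + (1/35)² - 127*1/35)) + 11040 = (-728 + (-88 + 1/1225 - 127/35)) + 11040 = (-728 - 112244/1225) + 11040 = -1004044/1225 + 11040 = 12519956/1225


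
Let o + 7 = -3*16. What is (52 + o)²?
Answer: 9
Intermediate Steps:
o = -55 (o = -7 - 3*16 = -7 - 48 = -55)
(52 + o)² = (52 - 55)² = (-3)² = 9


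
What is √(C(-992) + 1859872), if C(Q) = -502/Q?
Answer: √28597399653/124 ≈ 1363.8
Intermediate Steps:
√(C(-992) + 1859872) = √(-502/(-992) + 1859872) = √(-502*(-1/992) + 1859872) = √(251/496 + 1859872) = √(922496763/496) = √28597399653/124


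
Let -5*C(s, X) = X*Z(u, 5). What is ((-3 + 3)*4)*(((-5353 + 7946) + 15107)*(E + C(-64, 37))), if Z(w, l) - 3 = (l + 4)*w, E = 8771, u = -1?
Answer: 0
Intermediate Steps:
Z(w, l) = 3 + w*(4 + l) (Z(w, l) = 3 + (l + 4)*w = 3 + (4 + l)*w = 3 + w*(4 + l))
C(s, X) = 6*X/5 (C(s, X) = -X*(3 + 4*(-1) + 5*(-1))/5 = -X*(3 - 4 - 5)/5 = -X*(-6)/5 = -(-6)*X/5 = 6*X/5)
((-3 + 3)*4)*(((-5353 + 7946) + 15107)*(E + C(-64, 37))) = ((-3 + 3)*4)*(((-5353 + 7946) + 15107)*(8771 + (6/5)*37)) = (0*4)*((2593 + 15107)*(8771 + 222/5)) = 0*(17700*(44077/5)) = 0*156032580 = 0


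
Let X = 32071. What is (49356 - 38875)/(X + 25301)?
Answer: 10481/57372 ≈ 0.18268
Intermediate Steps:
(49356 - 38875)/(X + 25301) = (49356 - 38875)/(32071 + 25301) = 10481/57372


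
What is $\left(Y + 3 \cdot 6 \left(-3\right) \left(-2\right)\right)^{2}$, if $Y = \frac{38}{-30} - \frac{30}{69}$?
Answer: $\frac{1344908929}{119025} \approx 11299.0$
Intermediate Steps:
$Y = - \frac{587}{345}$ ($Y = 38 \left(- \frac{1}{30}\right) - \frac{10}{23} = - \frac{19}{15} - \frac{10}{23} = - \frac{587}{345} \approx -1.7014$)
$\left(Y + 3 \cdot 6 \left(-3\right) \left(-2\right)\right)^{2} = \left(- \frac{587}{345} + 3 \cdot 6 \left(-3\right) \left(-2\right)\right)^{2} = \left(- \frac{587}{345} + 3 \left(-18\right) \left(-2\right)\right)^{2} = \left(- \frac{587}{345} - -108\right)^{2} = \left(- \frac{587}{345} + 108\right)^{2} = \left(\frac{36673}{345}\right)^{2} = \frac{1344908929}{119025}$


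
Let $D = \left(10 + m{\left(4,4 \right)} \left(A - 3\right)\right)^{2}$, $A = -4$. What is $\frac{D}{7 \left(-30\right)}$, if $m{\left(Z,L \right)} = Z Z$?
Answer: $- \frac{1734}{35} \approx -49.543$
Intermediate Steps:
$m{\left(Z,L \right)} = Z^{2}$
$D = 10404$ ($D = \left(10 + 4^{2} \left(-4 - 3\right)\right)^{2} = \left(10 + 16 \left(-7\right)\right)^{2} = \left(10 - 112\right)^{2} = \left(-102\right)^{2} = 10404$)
$\frac{D}{7 \left(-30\right)} = \frac{1}{7 \left(-30\right)} 10404 = \frac{1}{-210} \cdot 10404 = \left(- \frac{1}{210}\right) 10404 = - \frac{1734}{35}$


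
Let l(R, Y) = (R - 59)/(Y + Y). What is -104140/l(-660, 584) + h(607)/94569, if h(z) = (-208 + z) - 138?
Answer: 132217812397/781553 ≈ 1.6917e+5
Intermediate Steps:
l(R, Y) = (-59 + R)/(2*Y) (l(R, Y) = (-59 + R)/((2*Y)) = (-59 + R)*(1/(2*Y)) = (-59 + R)/(2*Y))
h(z) = -346 + z
-104140/l(-660, 584) + h(607)/94569 = -104140*1168/(-59 - 660) + (-346 + 607)/94569 = -104140/((1/2)*(1/584)*(-719)) + 261*(1/94569) = -104140/(-719/1168) + 3/1087 = -104140*(-1168/719) + 3/1087 = 121635520/719 + 3/1087 = 132217812397/781553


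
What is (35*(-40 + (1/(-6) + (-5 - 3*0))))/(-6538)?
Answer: 1355/5604 ≈ 0.24179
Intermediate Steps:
(35*(-40 + (1/(-6) + (-5 - 3*0))))/(-6538) = (35*(-40 + (-⅙ + (-5 + 0))))*(-1/6538) = (35*(-40 + (-⅙ - 5)))*(-1/6538) = (35*(-40 - 31/6))*(-1/6538) = (35*(-271/6))*(-1/6538) = -9485/6*(-1/6538) = 1355/5604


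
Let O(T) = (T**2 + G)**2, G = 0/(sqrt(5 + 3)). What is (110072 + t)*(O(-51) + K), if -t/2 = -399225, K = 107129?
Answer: 6243662996260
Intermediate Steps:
G = 0 (G = 0/(sqrt(8)) = 0/((2*sqrt(2))) = 0*(sqrt(2)/4) = 0)
t = 798450 (t = -2*(-399225) = 798450)
O(T) = T**4 (O(T) = (T**2 + 0)**2 = (T**2)**2 = T**4)
(110072 + t)*(O(-51) + K) = (110072 + 798450)*((-51)**4 + 107129) = 908522*(6765201 + 107129) = 908522*6872330 = 6243662996260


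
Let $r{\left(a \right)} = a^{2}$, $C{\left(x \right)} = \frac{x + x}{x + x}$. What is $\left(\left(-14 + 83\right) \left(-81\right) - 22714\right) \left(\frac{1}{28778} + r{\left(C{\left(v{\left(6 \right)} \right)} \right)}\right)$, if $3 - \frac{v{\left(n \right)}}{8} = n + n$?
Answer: $- \frac{814532037}{28778} \approx -28304.0$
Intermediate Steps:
$v{\left(n \right)} = 24 - 16 n$ ($v{\left(n \right)} = 24 - 8 \left(n + n\right) = 24 - 8 \cdot 2 n = 24 - 16 n$)
$C{\left(x \right)} = 1$ ($C{\left(x \right)} = \frac{2 x}{2 x} = 2 x \frac{1}{2 x} = 1$)
$\left(\left(-14 + 83\right) \left(-81\right) - 22714\right) \left(\frac{1}{28778} + r{\left(C{\left(v{\left(6 \right)} \right)} \right)}\right) = \left(\left(-14 + 83\right) \left(-81\right) - 22714\right) \left(\frac{1}{28778} + 1^{2}\right) = \left(69 \left(-81\right) - 22714\right) \left(\frac{1}{28778} + 1\right) = \left(-5589 - 22714\right) \frac{28779}{28778} = \left(-28303\right) \frac{28779}{28778} = - \frac{814532037}{28778}$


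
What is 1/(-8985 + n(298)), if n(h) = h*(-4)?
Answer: -1/10177 ≈ -9.8261e-5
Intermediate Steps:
n(h) = -4*h
1/(-8985 + n(298)) = 1/(-8985 - 4*298) = 1/(-8985 - 1192) = 1/(-10177) = -1/10177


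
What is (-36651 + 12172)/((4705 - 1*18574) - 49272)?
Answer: 1883/4857 ≈ 0.38769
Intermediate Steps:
(-36651 + 12172)/((4705 - 1*18574) - 49272) = -24479/((4705 - 18574) - 49272) = -24479/(-13869 - 49272) = -24479/(-63141) = -24479*(-1/63141) = 1883/4857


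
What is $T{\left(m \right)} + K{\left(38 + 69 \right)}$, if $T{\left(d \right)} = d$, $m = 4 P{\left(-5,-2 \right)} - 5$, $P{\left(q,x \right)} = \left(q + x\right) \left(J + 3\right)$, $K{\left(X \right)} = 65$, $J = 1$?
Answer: $-52$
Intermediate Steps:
$P{\left(q,x \right)} = 4 q + 4 x$ ($P{\left(q,x \right)} = \left(q + x\right) \left(1 + 3\right) = \left(q + x\right) 4 = 4 q + 4 x$)
$m = -117$ ($m = 4 \left(4 \left(-5\right) + 4 \left(-2\right)\right) - 5 = 4 \left(-20 - 8\right) - 5 = 4 \left(-28\right) - 5 = -112 - 5 = -117$)
$T{\left(m \right)} + K{\left(38 + 69 \right)} = -117 + 65 = -52$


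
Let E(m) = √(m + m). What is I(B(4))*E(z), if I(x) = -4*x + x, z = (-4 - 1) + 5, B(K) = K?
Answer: 0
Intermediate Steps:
z = 0 (z = -5 + 5 = 0)
I(x) = -3*x
E(m) = √2*√m (E(m) = √(2*m) = √2*√m)
I(B(4))*E(z) = (-3*4)*(√2*√0) = -12*√2*0 = -12*0 = 0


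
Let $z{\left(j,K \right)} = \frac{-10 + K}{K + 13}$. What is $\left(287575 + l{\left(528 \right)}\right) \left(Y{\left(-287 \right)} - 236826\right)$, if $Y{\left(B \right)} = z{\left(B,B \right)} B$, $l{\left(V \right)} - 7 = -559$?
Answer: $- \frac{18649481018949}{274} \approx -6.8064 \cdot 10^{10}$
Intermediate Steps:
$l{\left(V \right)} = -552$ ($l{\left(V \right)} = 7 - 559 = -552$)
$z{\left(j,K \right)} = \frac{-10 + K}{13 + K}$
$Y{\left(B \right)} = \frac{B \left(-10 + B\right)}{13 + B}$ ($Y{\left(B \right)} = \frac{-10 + B}{13 + B} B = \frac{B \left(-10 + B\right)}{13 + B}$)
$\left(287575 + l{\left(528 \right)}\right) \left(Y{\left(-287 \right)} - 236826\right) = \left(287575 - 552\right) \left(- \frac{287 \left(-10 - 287\right)}{13 - 287} - 236826\right) = 287023 \left(\left(-287\right) \frac{1}{-274} \left(-297\right) - 236826\right) = 287023 \left(\left(-287\right) \left(- \frac{1}{274}\right) \left(-297\right) - 236826\right) = 287023 \left(- \frac{85239}{274} - 236826\right) = 287023 \left(- \frac{64975563}{274}\right) = - \frac{18649481018949}{274}$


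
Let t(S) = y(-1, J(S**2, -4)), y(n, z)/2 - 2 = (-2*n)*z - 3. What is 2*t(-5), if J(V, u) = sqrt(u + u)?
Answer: -4 + 16*I*sqrt(2) ≈ -4.0 + 22.627*I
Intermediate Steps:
J(V, u) = sqrt(2)*sqrt(u) (J(V, u) = sqrt(2*u) = sqrt(2)*sqrt(u))
y(n, z) = -2 - 4*n*z (y(n, z) = 4 + 2*((-2*n)*z - 3) = 4 + 2*(-2*n*z - 3) = 4 + 2*(-3 - 2*n*z) = 4 + (-6 - 4*n*z) = -2 - 4*n*z)
t(S) = -2 + 8*I*sqrt(2) (t(S) = -2 - 4*(-1)*sqrt(2)*sqrt(-4) = -2 - 4*(-1)*sqrt(2)*(2*I) = -2 - 4*(-1)*2*I*sqrt(2) = -2 + 8*I*sqrt(2))
2*t(-5) = 2*(-2 + 8*I*sqrt(2)) = -4 + 16*I*sqrt(2)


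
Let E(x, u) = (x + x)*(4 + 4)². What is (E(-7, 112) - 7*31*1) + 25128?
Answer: 24015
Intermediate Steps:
E(x, u) = 128*x (E(x, u) = (2*x)*8² = (2*x)*64 = 128*x)
(E(-7, 112) - 7*31*1) + 25128 = (128*(-7) - 7*31*1) + 25128 = (-896 - 217*1) + 25128 = (-896 - 217) + 25128 = -1113 + 25128 = 24015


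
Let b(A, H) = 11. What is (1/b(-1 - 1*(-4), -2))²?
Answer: 1/121 ≈ 0.0082645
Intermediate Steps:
(1/b(-1 - 1*(-4), -2))² = (1/11)² = 1/121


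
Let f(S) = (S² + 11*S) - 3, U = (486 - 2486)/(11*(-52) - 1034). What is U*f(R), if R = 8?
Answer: 149000/803 ≈ 185.55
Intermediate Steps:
U = 1000/803 (U = -2000/(-572 - 1034) = -2000/(-1606) = -2000*(-1/1606) = 1000/803 ≈ 1.2453)
f(S) = -3 + S² + 11*S
U*f(R) = 1000*(-3 + 8² + 11*8)/803 = 1000*(-3 + 64 + 88)/803 = (1000/803)*149 = 149000/803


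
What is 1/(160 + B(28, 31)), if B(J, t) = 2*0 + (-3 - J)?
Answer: 1/129 ≈ 0.0077519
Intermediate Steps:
B(J, t) = -3 - J (B(J, t) = 0 + (-3 - J) = -3 - J)
1/(160 + B(28, 31)) = 1/(160 + (-3 - 1*28)) = 1/(160 + (-3 - 28)) = 1/(160 - 31) = 1/129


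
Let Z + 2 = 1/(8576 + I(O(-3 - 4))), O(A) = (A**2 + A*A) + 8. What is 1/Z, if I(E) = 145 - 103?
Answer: -8618/17235 ≈ -0.50003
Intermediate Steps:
O(A) = 8 + 2*A**2 (O(A) = (A**2 + A**2) + 8 = 2*A**2 + 8 = 8 + 2*A**2)
I(E) = 42
Z = -17235/8618 (Z = -2 + 1/(8576 + 42) = -2 + 1/8618 = -17235/8618 ≈ -1.9999)
1/Z = 1/(-17235/8618) = -8618/17235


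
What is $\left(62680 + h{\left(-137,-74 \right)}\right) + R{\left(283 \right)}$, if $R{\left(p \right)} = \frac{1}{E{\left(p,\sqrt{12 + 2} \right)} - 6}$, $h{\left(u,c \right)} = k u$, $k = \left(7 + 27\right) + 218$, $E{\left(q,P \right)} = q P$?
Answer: $\frac{15784394383}{560605} + \frac{283 \sqrt{14}}{1121210} \approx 28156.0$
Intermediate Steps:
$E{\left(q,P \right)} = P q$
$k = 252$ ($k = 34 + 218 = 252$)
$h{\left(u,c \right)} = 252 u$
$R{\left(p \right)} = \frac{1}{-6 + p \sqrt{14}}$ ($R{\left(p \right)} = \frac{1}{\sqrt{12 + 2} p - 6} = \frac{1}{\sqrt{14} p - 6} = \frac{1}{p \sqrt{14} - 6} = \frac{1}{-6 + p \sqrt{14}}$)
$\left(62680 + h{\left(-137,-74 \right)}\right) + R{\left(283 \right)} = \left(62680 + 252 \left(-137\right)\right) + \frac{1}{-6 + 283 \sqrt{14}} = \left(62680 - 34524\right) + \frac{1}{-6 + 283 \sqrt{14}} = 28156 + \frac{1}{-6 + 283 \sqrt{14}}$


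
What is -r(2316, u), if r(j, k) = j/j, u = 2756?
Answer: -1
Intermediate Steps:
r(j, k) = 1
-r(2316, u) = -1*1 = -1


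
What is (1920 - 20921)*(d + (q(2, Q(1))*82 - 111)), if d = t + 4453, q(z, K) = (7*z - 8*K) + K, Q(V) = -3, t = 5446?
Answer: -240514658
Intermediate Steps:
q(z, K) = -7*K + 7*z (q(z, K) = (-8*K + 7*z) + K = -7*K + 7*z)
d = 9899 (d = 5446 + 4453 = 9899)
(1920 - 20921)*(d + (q(2, Q(1))*82 - 111)) = (1920 - 20921)*(9899 + ((-7*(-3) + 7*2)*82 - 111)) = -19001*(9899 + ((21 + 14)*82 - 111)) = -19001*(9899 + (35*82 - 111)) = -19001*(9899 + (2870 - 111)) = -19001*(9899 + 2759) = -19001*12658 = -240514658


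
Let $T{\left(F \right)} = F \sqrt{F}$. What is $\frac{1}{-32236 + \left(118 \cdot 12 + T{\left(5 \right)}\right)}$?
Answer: $- \frac{6164}{189974455} - \frac{\sqrt{5}}{189974455} \approx -3.2458 \cdot 10^{-5}$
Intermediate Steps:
$T{\left(F \right)} = F^{\frac{3}{2}}$
$\frac{1}{-32236 + \left(118 \cdot 12 + T{\left(5 \right)}\right)} = \frac{1}{-32236 + \left(118 \cdot 12 + 5^{\frac{3}{2}}\right)} = \frac{1}{-32236 + \left(1416 + 5 \sqrt{5}\right)} = \frac{1}{-30820 + 5 \sqrt{5}}$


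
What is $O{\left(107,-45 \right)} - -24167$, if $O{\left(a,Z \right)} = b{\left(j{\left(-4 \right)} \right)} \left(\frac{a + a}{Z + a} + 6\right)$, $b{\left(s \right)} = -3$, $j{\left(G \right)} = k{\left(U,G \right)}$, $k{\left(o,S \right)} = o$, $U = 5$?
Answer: $\frac{748298}{31} \approx 24139.0$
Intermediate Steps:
$j{\left(G \right)} = 5$
$O{\left(a,Z \right)} = -18 - \frac{6 a}{Z + a}$ ($O{\left(a,Z \right)} = - 3 \left(\frac{a + a}{Z + a} + 6\right) = - 3 \left(\frac{2 a}{Z + a} + 6\right) = - 3 \left(6 + \frac{2 a}{Z + a}\right) = -18 - \frac{6 a}{Z + a}$)
$O{\left(107,-45 \right)} - -24167 = \frac{6 \left(\left(-4\right) 107 - -135\right)}{-45 + 107} - -24167 = \frac{6 \left(-428 + 135\right)}{62} + 24167 = 6 \cdot \frac{1}{62} \left(-293\right) + 24167 = - \frac{879}{31} + 24167 = \frac{748298}{31}$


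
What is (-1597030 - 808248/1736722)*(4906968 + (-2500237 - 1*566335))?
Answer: -2552259280788253784/868361 ≈ -2.9392e+12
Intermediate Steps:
(-1597030 - 808248/1736722)*(4906968 + (-2500237 - 1*566335)) = (-1597030 - 808248*1/1736722)*(4906968 + (-2500237 - 566335)) = (-1597030 - 404124/868361)*(4906968 - 3066572) = -1386798971954/868361*1840396 = -2552259280788253784/868361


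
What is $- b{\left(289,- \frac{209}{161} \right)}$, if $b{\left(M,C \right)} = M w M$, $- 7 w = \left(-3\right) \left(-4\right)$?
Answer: $\frac{1002252}{7} \approx 1.4318 \cdot 10^{5}$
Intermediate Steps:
$w = - \frac{12}{7}$ ($w = - \frac{\left(-3\right) \left(-4\right)}{7} = \left(- \frac{1}{7}\right) 12 = - \frac{12}{7} \approx -1.7143$)
$b{\left(M,C \right)} = - \frac{12 M^{2}}{7}$ ($b{\left(M,C \right)} = M \left(- \frac{12}{7}\right) M = - \frac{12 M}{7} M = - \frac{12 M^{2}}{7}$)
$- b{\left(289,- \frac{209}{161} \right)} = - \frac{\left(-12\right) 289^{2}}{7} = - \frac{\left(-12\right) 83521}{7} = \left(-1\right) \left(- \frac{1002252}{7}\right) = \frac{1002252}{7}$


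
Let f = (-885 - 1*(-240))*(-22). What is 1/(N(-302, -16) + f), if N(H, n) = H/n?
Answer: 8/113671 ≈ 7.0379e-5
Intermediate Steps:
f = 14190 (f = (-885 + 240)*(-22) = -645*(-22) = 14190)
1/(N(-302, -16) + f) = 1/(-302/(-16) + 14190) = 1/(-302*(-1/16) + 14190) = 1/(151/8 + 14190) = 1/(113671/8) = 8/113671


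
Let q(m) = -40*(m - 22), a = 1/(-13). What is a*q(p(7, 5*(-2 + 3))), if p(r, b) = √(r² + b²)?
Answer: -880/13 + 40*√74/13 ≈ -41.224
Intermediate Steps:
p(r, b) = √(b² + r²)
a = -1/13 ≈ -0.076923
q(m) = 880 - 40*m (q(m) = -40*(-22 + m) = 880 - 40*m)
a*q(p(7, 5*(-2 + 3))) = -(880 - 40*√((5*(-2 + 3))² + 7²))/13 = -(880 - 40*√((5*1)² + 49))/13 = -(880 - 40*√(5² + 49))/13 = -(880 - 40*√(25 + 49))/13 = -(880 - 40*√74)/13 = -880/13 + 40*√74/13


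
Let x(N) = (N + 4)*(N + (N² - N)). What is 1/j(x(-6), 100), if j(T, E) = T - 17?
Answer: -1/89 ≈ -0.011236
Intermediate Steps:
x(N) = N²*(4 + N) (x(N) = (4 + N)*N² = N²*(4 + N))
j(T, E) = -17 + T
1/j(x(-6), 100) = 1/(-17 + (-6)²*(4 - 6)) = 1/(-17 + 36*(-2)) = 1/(-17 - 72) = 1/(-89) = -1/89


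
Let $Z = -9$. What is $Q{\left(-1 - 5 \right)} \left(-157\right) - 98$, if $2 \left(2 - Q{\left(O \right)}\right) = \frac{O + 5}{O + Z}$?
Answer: $- \frac{12203}{30} \approx -406.77$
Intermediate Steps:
$Q{\left(O \right)} = 2 - \frac{5 + O}{2 \left(-9 + O\right)}$ ($Q{\left(O \right)} = 2 - \frac{\left(O + 5\right) \frac{1}{O - 9}}{2} = 2 - \frac{\left(5 + O\right) \frac{1}{-9 + O}}{2} = 2 - \frac{\frac{1}{-9 + O} \left(5 + O\right)}{2} = 2 - \frac{5 + O}{2 \left(-9 + O\right)}$)
$Q{\left(-1 - 5 \right)} \left(-157\right) - 98 = \frac{-41 + 3 \left(-1 - 5\right)}{2 \left(-9 - 6\right)} \left(-157\right) - 98 = \frac{-41 + 3 \left(-6\right)}{2 \left(-9 - 6\right)} \left(-157\right) - 98 = \frac{-41 - 18}{2 \left(-15\right)} \left(-157\right) - 98 = \frac{1}{2} \left(- \frac{1}{15}\right) \left(-59\right) \left(-157\right) - 98 = \frac{59}{30} \left(-157\right) - 98 = - \frac{9263}{30} - 98 = - \frac{12203}{30}$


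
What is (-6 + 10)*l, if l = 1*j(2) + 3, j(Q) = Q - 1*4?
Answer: 4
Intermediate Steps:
j(Q) = -4 + Q (j(Q) = Q - 4 = -4 + Q)
l = 1 (l = 1*(-4 + 2) + 3 = 1*(-2) + 3 = -2 + 3 = 1)
(-6 + 10)*l = (-6 + 10)*1 = 4*1 = 4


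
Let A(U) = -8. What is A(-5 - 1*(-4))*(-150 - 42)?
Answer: 1536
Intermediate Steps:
A(-5 - 1*(-4))*(-150 - 42) = -8*(-150 - 42) = -8*(-192) = 1536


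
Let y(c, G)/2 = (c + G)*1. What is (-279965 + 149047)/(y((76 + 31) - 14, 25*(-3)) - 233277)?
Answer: 130918/233241 ≈ 0.56130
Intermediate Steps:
y(c, G) = 2*G + 2*c (y(c, G) = 2*((c + G)*1) = 2*((G + c)*1) = 2*(G + c) = 2*G + 2*c)
(-279965 + 149047)/(y((76 + 31) - 14, 25*(-3)) - 233277) = (-279965 + 149047)/((2*(25*(-3)) + 2*((76 + 31) - 14)) - 233277) = -130918/((2*(-75) + 2*(107 - 14)) - 233277) = -130918/((-150 + 2*93) - 233277) = -130918/((-150 + 186) - 233277) = -130918/(36 - 233277) = -130918/(-233241) = -130918*(-1/233241) = 130918/233241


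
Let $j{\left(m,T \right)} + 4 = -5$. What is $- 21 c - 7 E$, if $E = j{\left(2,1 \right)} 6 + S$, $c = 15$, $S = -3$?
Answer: $84$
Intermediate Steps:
$j{\left(m,T \right)} = -9$ ($j{\left(m,T \right)} = -4 - 5 = -9$)
$E = -57$ ($E = \left(-9\right) 6 - 3 = -54 - 3 = -57$)
$- 21 c - 7 E = \left(-21\right) 15 - -399 = -315 + 399 = 84$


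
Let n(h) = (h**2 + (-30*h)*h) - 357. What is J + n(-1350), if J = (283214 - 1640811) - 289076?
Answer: -54499530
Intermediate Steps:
J = -1646673 (J = -1357597 - 289076 = -1646673)
n(h) = -357 - 29*h**2 (n(h) = (h**2 - 30*h**2) - 357 = -29*h**2 - 357 = -357 - 29*h**2)
J + n(-1350) = -1646673 + (-357 - 29*(-1350)**2) = -1646673 + (-357 - 29*1822500) = -1646673 + (-357 - 52852500) = -1646673 - 52852857 = -54499530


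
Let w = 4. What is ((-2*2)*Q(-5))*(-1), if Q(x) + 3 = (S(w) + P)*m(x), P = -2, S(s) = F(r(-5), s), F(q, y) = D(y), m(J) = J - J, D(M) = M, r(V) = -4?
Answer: -12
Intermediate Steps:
m(J) = 0
F(q, y) = y
S(s) = s
Q(x) = -3 (Q(x) = -3 + (4 - 2)*0 = -3 + 2*0 = -3 + 0 = -3)
((-2*2)*Q(-5))*(-1) = (-2*2*(-3))*(-1) = -4*(-3)*(-1) = 12*(-1) = -12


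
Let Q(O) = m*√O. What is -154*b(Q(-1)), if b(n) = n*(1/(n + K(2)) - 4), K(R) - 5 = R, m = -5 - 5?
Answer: -15400/149 - 907060*I/149 ≈ -103.36 - 6087.6*I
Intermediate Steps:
m = -10
K(R) = 5 + R
Q(O) = -10*√O
b(n) = n*(-4 + 1/(7 + n)) (b(n) = n*(1/(n + (5 + 2)) - 4) = n*(1/(n + 7) - 4) = n*(1/(7 + n) - 4) = n*(-4 + 1/(7 + n)))
-154*b(Q(-1)) = -(-154)*(-10*I)*(27 + 4*(-10*I))/(7 - 10*I) = -(-154)*(-10*I)*(7 + 10*I)/149*(27 - 40*I) = -1540*I*(7 + 10*I)*(27 - 40*I)/149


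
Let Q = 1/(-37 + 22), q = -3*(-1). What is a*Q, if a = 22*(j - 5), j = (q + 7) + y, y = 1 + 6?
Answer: -88/5 ≈ -17.600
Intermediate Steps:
y = 7
q = 3
j = 17 (j = (3 + 7) + 7 = 10 + 7 = 17)
Q = -1/15 (Q = 1/(-15) = -1/15 ≈ -0.066667)
a = 264 (a = 22*(17 - 5) = 22*12 = 264)
a*Q = 264*(-1/15) = -88/5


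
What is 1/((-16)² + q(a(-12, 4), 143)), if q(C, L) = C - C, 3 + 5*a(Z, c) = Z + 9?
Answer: 1/256 ≈ 0.0039063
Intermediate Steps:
a(Z, c) = 6/5 + Z/5 (a(Z, c) = -⅗ + (Z + 9)/5 = -⅗ + (9 + Z)/5 = -⅗ + (9/5 + Z/5) = 6/5 + Z/5)
q(C, L) = 0
1/((-16)² + q(a(-12, 4), 143)) = 1/((-16)² + 0) = 1/(256 + 0) = 1/256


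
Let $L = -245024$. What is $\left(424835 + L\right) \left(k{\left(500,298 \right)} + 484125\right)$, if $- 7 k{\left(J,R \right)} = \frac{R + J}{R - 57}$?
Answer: $\frac{20979270591921}{241} \approx 8.7051 \cdot 10^{10}$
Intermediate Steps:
$k{\left(J,R \right)} = - \frac{J + R}{7 \left(-57 + R\right)}$ ($k{\left(J,R \right)} = - \frac{\left(R + J\right) \frac{1}{R - 57}}{7} = - \frac{\left(J + R\right) \frac{1}{-57 + R}}{7} = - \frac{\frac{1}{-57 + R} \left(J + R\right)}{7} = - \frac{J + R}{7 \left(-57 + R\right)}$)
$\left(424835 + L\right) \left(k{\left(500,298 \right)} + 484125\right) = \left(424835 - 245024\right) \left(\frac{\left(-1\right) 500 - 298}{7 \left(-57 + 298\right)} + 484125\right) = 179811 \left(\frac{-500 - 298}{7 \cdot 241} + 484125\right) = 179811 \left(\frac{1}{7} \cdot \frac{1}{241} \left(-798\right) + 484125\right) = 179811 \left(- \frac{114}{241} + 484125\right) = 179811 \cdot \frac{116674011}{241} = \frac{20979270591921}{241}$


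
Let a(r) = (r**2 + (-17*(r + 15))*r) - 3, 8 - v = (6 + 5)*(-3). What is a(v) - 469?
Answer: -37823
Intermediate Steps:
v = 41 (v = 8 - (6 + 5)*(-3) = 8 - 11*(-3) = 8 - 1*(-33) = 8 + 33 = 41)
a(r) = -3 + r**2 + r*(-255 - 17*r) (a(r) = (r**2 + (-17*(15 + r))*r) - 3 = (r**2 + (-255 - 17*r)*r) - 3 = (r**2 + r*(-255 - 17*r)) - 3 = -3 + r**2 + r*(-255 - 17*r))
a(v) - 469 = (-3 - 255*41 - 16*41**2) - 469 = (-3 - 10455 - 16*1681) - 469 = (-3 - 10455 - 26896) - 469 = -37354 - 469 = -37823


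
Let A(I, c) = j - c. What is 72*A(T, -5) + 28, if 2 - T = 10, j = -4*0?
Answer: 388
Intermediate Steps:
j = 0
T = -8 (T = 2 - 1*10 = 2 - 10 = -8)
A(I, c) = -c (A(I, c) = 0 - c = -c)
72*A(T, -5) + 28 = 72*(-1*(-5)) + 28 = 72*5 + 28 = 360 + 28 = 388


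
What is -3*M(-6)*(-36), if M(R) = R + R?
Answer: -1296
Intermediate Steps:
M(R) = 2*R
-3*M(-6)*(-36) = -6*(-6)*(-36) = -3*(-12)*(-36) = 36*(-36) = -1296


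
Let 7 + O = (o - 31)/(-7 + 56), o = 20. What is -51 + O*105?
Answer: -5667/7 ≈ -809.57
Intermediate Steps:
O = -354/49 (O = -7 + (20 - 31)/(-7 + 56) = -7 - 11/49 = -354/49 ≈ -7.2245)
-51 + O*105 = -51 - 354/49*105 = -51 - 5310/7 = -5667/7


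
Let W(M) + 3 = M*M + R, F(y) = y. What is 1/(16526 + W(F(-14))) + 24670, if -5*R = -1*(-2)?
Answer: 2062239315/83593 ≈ 24670.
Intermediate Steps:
R = -2/5 (R = -(-1)*(-2)/5 = -1/5*2 = -2/5 ≈ -0.40000)
W(M) = -17/5 + M**2 (W(M) = -3 + (M*M - 2/5) = -3 + (M**2 - 2/5) = -3 + (-2/5 + M**2) = -17/5 + M**2)
1/(16526 + W(F(-14))) + 24670 = 1/(16526 + (-17/5 + (-14)**2)) + 24670 = 1/(16526 + (-17/5 + 196)) + 24670 = 1/(16526 + 963/5) + 24670 = 1/(83593/5) + 24670 = 5/83593 + 24670 = 2062239315/83593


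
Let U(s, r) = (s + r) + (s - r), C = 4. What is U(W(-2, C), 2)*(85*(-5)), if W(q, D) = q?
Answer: 1700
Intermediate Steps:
U(s, r) = 2*s (U(s, r) = (r + s) + (s - r) = 2*s)
U(W(-2, C), 2)*(85*(-5)) = (2*(-2))*(85*(-5)) = -4*(-425) = 1700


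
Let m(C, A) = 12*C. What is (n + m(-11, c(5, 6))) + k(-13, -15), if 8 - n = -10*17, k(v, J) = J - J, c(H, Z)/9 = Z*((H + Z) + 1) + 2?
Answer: 46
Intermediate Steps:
c(H, Z) = 18 + 9*Z*(1 + H + Z) (c(H, Z) = 9*(Z*((H + Z) + 1) + 2) = 9*(Z*(1 + H + Z) + 2) = 9*(2 + Z*(1 + H + Z)) = 18 + 9*Z*(1 + H + Z))
k(v, J) = 0
n = 178 (n = 8 - (-10)*17 = 8 - 1*(-170) = 8 + 170 = 178)
(n + m(-11, c(5, 6))) + k(-13, -15) = (178 + 12*(-11)) + 0 = (178 - 132) + 0 = 46 + 0 = 46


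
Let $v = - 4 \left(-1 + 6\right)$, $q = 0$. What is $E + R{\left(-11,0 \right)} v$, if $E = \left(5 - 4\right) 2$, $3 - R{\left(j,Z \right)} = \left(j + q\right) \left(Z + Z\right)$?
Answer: $-58$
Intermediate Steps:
$R{\left(j,Z \right)} = 3 - 2 Z j$ ($R{\left(j,Z \right)} = 3 - \left(j + 0\right) \left(Z + Z\right) = 3 - j 2 Z = 3 - 2 Z j$)
$E = 2$ ($E = 1 \cdot 2 = 2$)
$v = -20$ ($v = \left(-4\right) 5 = -20$)
$E + R{\left(-11,0 \right)} v = 2 + \left(3 - 0 \left(-11\right)\right) \left(-20\right) = 2 + \left(3 + 0\right) \left(-20\right) = 2 + 3 \left(-20\right) = 2 - 60 = -58$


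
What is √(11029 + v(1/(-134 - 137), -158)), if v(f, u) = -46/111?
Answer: √135883203/111 ≈ 105.02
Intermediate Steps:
v(f, u) = -46/111 (v(f, u) = -46*1/111 = -46/111)
√(11029 + v(1/(-134 - 137), -158)) = √(11029 - 46/111) = √(1224173/111) = √135883203/111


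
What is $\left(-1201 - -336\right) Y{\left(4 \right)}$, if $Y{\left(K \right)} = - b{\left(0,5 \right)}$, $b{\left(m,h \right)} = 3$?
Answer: $2595$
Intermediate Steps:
$Y{\left(K \right)} = -3$ ($Y{\left(K \right)} = \left(-1\right) 3 = -3$)
$\left(-1201 - -336\right) Y{\left(4 \right)} = \left(-1201 - -336\right) \left(-3\right) = \left(-1201 + 336\right) \left(-3\right) = \left(-865\right) \left(-3\right) = 2595$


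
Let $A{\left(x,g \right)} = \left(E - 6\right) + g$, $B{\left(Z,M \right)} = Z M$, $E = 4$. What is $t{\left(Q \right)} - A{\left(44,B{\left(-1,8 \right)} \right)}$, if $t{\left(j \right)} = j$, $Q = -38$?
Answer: $-28$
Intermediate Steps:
$B{\left(Z,M \right)} = M Z$
$A{\left(x,g \right)} = -2 + g$ ($A{\left(x,g \right)} = \left(4 - 6\right) + g = -2 + g$)
$t{\left(Q \right)} - A{\left(44,B{\left(-1,8 \right)} \right)} = -38 - \left(-2 + 8 \left(-1\right)\right) = -38 - \left(-2 - 8\right) = -38 - -10 = -38 + 10 = -28$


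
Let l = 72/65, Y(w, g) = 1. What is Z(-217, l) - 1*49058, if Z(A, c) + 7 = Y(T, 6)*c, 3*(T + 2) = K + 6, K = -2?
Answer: -3189153/65 ≈ -49064.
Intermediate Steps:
T = -⅔ (T = -2 + (-2 + 6)/3 = -2 + (⅓)*4 = -2 + 4/3 = -⅔ ≈ -0.66667)
l = 72/65 (l = 72*(1/65) = 72/65 ≈ 1.1077)
Z(A, c) = -7 + c (Z(A, c) = -7 + 1*c = -7 + c)
Z(-217, l) - 1*49058 = (-7 + 72/65) - 1*49058 = -383/65 - 49058 = -3189153/65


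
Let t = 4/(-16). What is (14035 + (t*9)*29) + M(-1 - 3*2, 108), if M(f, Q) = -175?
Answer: 55179/4 ≈ 13795.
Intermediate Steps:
t = -¼ (t = 4*(-1/16) = -¼ ≈ -0.25000)
(14035 + (t*9)*29) + M(-1 - 3*2, 108) = (14035 - ¼*9*29) - 175 = (14035 - 9/4*29) - 175 = (14035 - 261/4) - 175 = 55879/4 - 175 = 55179/4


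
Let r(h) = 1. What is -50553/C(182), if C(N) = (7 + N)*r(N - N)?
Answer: -5617/21 ≈ -267.48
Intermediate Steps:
C(N) = 7 + N (C(N) = (7 + N)*1 = 7 + N)
-50553/C(182) = -50553/(7 + 182) = -50553/189 = -50553*1/189 = -5617/21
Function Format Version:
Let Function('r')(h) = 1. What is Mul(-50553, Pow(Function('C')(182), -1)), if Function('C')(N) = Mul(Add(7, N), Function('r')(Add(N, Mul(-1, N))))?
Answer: Rational(-5617, 21) ≈ -267.48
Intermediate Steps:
Function('C')(N) = Add(7, N) (Function('C')(N) = Mul(Add(7, N), 1) = Add(7, N))
Mul(-50553, Pow(Function('C')(182), -1)) = Mul(-50553, Pow(Add(7, 182), -1)) = Mul(-50553, Pow(189, -1)) = Mul(-50553, Rational(1, 189)) = Rational(-5617, 21)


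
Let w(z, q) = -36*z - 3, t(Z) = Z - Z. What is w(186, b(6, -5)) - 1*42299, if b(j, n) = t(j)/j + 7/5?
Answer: -48998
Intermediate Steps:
t(Z) = 0
b(j, n) = 7/5 (b(j, n) = 0/j + 7/5 = 0 + 7*(⅕) = 0 + 7/5 = 7/5)
w(z, q) = -3 - 36*z
w(186, b(6, -5)) - 1*42299 = (-3 - 36*186) - 1*42299 = (-3 - 6696) - 42299 = -6699 - 42299 = -48998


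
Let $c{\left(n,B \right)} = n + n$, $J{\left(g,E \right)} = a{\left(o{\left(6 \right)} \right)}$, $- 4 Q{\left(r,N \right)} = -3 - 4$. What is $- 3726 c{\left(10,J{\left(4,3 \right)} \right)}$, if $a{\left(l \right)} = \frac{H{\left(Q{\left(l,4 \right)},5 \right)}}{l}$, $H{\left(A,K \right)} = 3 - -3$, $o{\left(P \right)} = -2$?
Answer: $-74520$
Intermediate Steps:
$Q{\left(r,N \right)} = \frac{7}{4}$ ($Q{\left(r,N \right)} = - \frac{-3 - 4}{4} = \left(- \frac{1}{4}\right) \left(-7\right) = \frac{7}{4}$)
$H{\left(A,K \right)} = 6$ ($H{\left(A,K \right)} = 3 + 3 = 6$)
$a{\left(l \right)} = \frac{6}{l}$
$J{\left(g,E \right)} = -3$ ($J{\left(g,E \right)} = \frac{6}{-2} = 6 \left(- \frac{1}{2}\right) = -3$)
$c{\left(n,B \right)} = 2 n$
$- 3726 c{\left(10,J{\left(4,3 \right)} \right)} = - 3726 \cdot 2 \cdot 10 = \left(-3726\right) 20 = -74520$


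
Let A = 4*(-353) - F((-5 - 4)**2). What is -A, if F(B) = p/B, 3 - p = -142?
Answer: 114517/81 ≈ 1413.8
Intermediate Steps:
p = 145 (p = 3 - 1*(-142) = 3 + 142 = 145)
F(B) = 145/B
A = -114517/81 (A = 4*(-353) - 145/((-5 - 4)**2) = -1412 - 145/((-9)**2) = -1412 - 145/81 = -114517/81 ≈ -1413.8)
-A = -1*(-114517/81) = 114517/81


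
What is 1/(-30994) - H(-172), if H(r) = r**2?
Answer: -916926497/30994 ≈ -29584.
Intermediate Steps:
1/(-30994) - H(-172) = 1/(-30994) - 1*(-172)**2 = -1/30994 - 1*29584 = -1/30994 - 29584 = -916926497/30994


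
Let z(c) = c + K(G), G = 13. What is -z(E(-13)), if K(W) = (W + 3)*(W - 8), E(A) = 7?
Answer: -87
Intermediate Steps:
K(W) = (-8 + W)*(3 + W) (K(W) = (3 + W)*(-8 + W) = (-8 + W)*(3 + W))
z(c) = 80 + c (z(c) = c + (-24 + 13**2 - 5*13) = c + (-24 + 169 - 65) = c + 80 = 80 + c)
-z(E(-13)) = -(80 + 7) = -1*87 = -87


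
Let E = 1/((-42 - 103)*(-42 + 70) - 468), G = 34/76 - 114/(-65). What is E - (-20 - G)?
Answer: 124149733/5592080 ≈ 22.201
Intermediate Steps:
G = 5437/2470 (G = 34*(1/76) - 114*(-1/65) = 17/38 + 114/65 = 5437/2470 ≈ 2.2012)
E = -1/4528 (E = 1/(-145*28 - 468) = 1/(-4060 - 468) = 1/(-4528) = -1/4528 ≈ -0.00022085)
E - (-20 - G) = -1/4528 - (-20 - 1*5437/2470) = -1/4528 - (-20 - 5437/2470) = -1/4528 - 1*(-54837/2470) = -1/4528 + 54837/2470 = 124149733/5592080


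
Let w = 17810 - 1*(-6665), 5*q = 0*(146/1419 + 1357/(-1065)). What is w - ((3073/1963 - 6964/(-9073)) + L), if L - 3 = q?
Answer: 435812085467/17810299 ≈ 24470.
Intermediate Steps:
q = 0 (q = (0*(146/1419 + 1357/(-1065)))/5 = (0*(146*(1/1419) + 1357*(-1/1065)))/5 = (0*(146/1419 - 1357/1065))/5 = (0*(-196677/167915))/5 = (⅕)*0 = 0)
L = 3 (L = 3 + 0 = 3)
w = 24475 (w = 17810 + 6665 = 24475)
w - ((3073/1963 - 6964/(-9073)) + L) = 24475 - ((3073/1963 - 6964/(-9073)) + 3) = 24475 - ((3073*(1/1963) - 6964*(-1/9073)) + 3) = 24475 - ((3073/1963 + 6964/9073) + 3) = 24475 - (41551661/17810299 + 3) = 24475 - 1*94982558/17810299 = 24475 - 94982558/17810299 = 435812085467/17810299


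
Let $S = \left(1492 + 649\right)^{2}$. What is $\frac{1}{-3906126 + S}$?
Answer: $\frac{1}{677755} \approx 1.4755 \cdot 10^{-6}$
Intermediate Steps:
$S = 4583881$ ($S = 2141^{2} = 4583881$)
$\frac{1}{-3906126 + S} = \frac{1}{-3906126 + 4583881} = \frac{1}{677755}$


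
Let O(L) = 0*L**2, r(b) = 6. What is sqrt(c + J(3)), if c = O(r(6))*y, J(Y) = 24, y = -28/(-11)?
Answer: 2*sqrt(6) ≈ 4.8990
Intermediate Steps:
O(L) = 0
y = 28/11 (y = -28*(-1/11) = 28/11 ≈ 2.5455)
c = 0 (c = 0*(28/11) = 0)
sqrt(c + J(3)) = sqrt(0 + 24) = sqrt(24) = 2*sqrt(6)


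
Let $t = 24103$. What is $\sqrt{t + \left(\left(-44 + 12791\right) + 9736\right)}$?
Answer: $\sqrt{46586} \approx 215.84$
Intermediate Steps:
$\sqrt{t + \left(\left(-44 + 12791\right) + 9736\right)} = \sqrt{24103 + \left(\left(-44 + 12791\right) + 9736\right)} = \sqrt{24103 + \left(12747 + 9736\right)} = \sqrt{24103 + 22483} = \sqrt{46586}$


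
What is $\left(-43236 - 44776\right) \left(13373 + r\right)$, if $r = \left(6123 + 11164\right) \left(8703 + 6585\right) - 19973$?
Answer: $-23259552252672$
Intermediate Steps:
$r = 264263683$ ($r = 17287 \cdot 15288 - 19973 = 264283656 - 19973 = 264263683$)
$\left(-43236 - 44776\right) \left(13373 + r\right) = \left(-43236 - 44776\right) \left(13373 + 264263683\right) = \left(-88012\right) 264277056 = -23259552252672$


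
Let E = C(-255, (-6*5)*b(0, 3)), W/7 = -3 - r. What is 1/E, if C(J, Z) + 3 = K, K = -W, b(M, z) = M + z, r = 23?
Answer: 1/179 ≈ 0.0055866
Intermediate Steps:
W = -182 (W = 7*(-3 - 1*23) = 7*(-3 - 23) = 7*(-26) = -182)
K = 182 (K = -1*(-182) = 182)
C(J, Z) = 179 (C(J, Z) = -3 + 182 = 179)
E = 179
1/E = 1/179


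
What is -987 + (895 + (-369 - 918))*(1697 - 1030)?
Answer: -262451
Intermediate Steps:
-987 + (895 + (-369 - 918))*(1697 - 1030) = -987 + (895 - 1287)*667 = -987 - 392*667 = -987 - 261464 = -262451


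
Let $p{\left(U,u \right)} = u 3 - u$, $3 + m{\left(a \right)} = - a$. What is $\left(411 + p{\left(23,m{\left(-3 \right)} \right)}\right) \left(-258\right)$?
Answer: $-106038$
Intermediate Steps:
$m{\left(a \right)} = -3 - a$
$p{\left(U,u \right)} = 2 u$ ($p{\left(U,u \right)} = 3 u - u = 2 u$)
$\left(411 + p{\left(23,m{\left(-3 \right)} \right)}\right) \left(-258\right) = \left(411 + 2 \left(-3 - -3\right)\right) \left(-258\right) = \left(411 + 2 \left(-3 + 3\right)\right) \left(-258\right) = \left(411 + 2 \cdot 0\right) \left(-258\right) = \left(411 + 0\right) \left(-258\right) = 411 \left(-258\right) = -106038$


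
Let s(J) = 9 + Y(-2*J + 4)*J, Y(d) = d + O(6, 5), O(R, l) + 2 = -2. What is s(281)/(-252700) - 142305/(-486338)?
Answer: 8054254721/8778400900 ≈ 0.91751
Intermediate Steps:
O(R, l) = -4 (O(R, l) = -2 - 2 = -4)
Y(d) = -4 + d (Y(d) = d - 4 = -4 + d)
s(J) = 9 - 2*J**2 (s(J) = 9 + (-4 + (-2*J + 4))*J = 9 + (-4 + (4 - 2*J))*J = 9 + (-2*J)*J = 9 - 2*J**2)
s(281)/(-252700) - 142305/(-486338) = (9 - 2*281**2)/(-252700) - 142305/(-486338) = (9 - 2*78961)*(-1/252700) - 142305*(-1/486338) = (9 - 157922)*(-1/252700) + 142305/486338 = -157913*(-1/252700) + 142305/486338 = 22559/36100 + 142305/486338 = 8054254721/8778400900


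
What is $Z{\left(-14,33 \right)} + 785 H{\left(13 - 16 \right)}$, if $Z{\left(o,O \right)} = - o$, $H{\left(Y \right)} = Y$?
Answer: $-2341$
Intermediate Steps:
$Z{\left(-14,33 \right)} + 785 H{\left(13 - 16 \right)} = \left(-1\right) \left(-14\right) + 785 \left(13 - 16\right) = 14 + 785 \left(-3\right) = 14 - 2355 = -2341$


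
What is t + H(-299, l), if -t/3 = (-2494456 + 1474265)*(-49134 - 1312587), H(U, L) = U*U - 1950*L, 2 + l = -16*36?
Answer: -4167645309632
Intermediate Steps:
l = -578 (l = -2 - 16*36 = -2 - 576 = -578)
H(U, L) = U² - 1950*L
t = -4167646526133 (t = -3*(-2494456 + 1474265)*(-49134 - 1312587) = -(-3060573)*(-1361721) = -3*1389215508711 = -4167646526133)
t + H(-299, l) = -4167646526133 + ((-299)² - 1950*(-578)) = -4167646526133 + (89401 + 1127100) = -4167646526133 + 1216501 = -4167645309632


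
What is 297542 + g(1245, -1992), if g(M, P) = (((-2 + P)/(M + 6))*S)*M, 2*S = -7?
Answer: 126971299/417 ≈ 3.0449e+5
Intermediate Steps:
S = -7/2 (S = (½)*(-7) = -7/2 ≈ -3.5000)
g(M, P) = -7*M*(-2 + P)/(2*(6 + M)) (g(M, P) = (((-2 + P)/(M + 6))*(-7/2))*M = (((-2 + P)/(6 + M))*(-7/2))*M = (-7*(-2 + P)/(2*(6 + M)))*M = -7*M*(-2 + P)/(2*(6 + M)))
297542 + g(1245, -1992) = 297542 + (7/2)*1245*(2 - 1*(-1992))/(6 + 1245) = 297542 + (7/2)*1245*(2 + 1992)/1251 = 297542 + (7/2)*1245*(1/1251)*1994 = 297542 + 2896285/417 = 126971299/417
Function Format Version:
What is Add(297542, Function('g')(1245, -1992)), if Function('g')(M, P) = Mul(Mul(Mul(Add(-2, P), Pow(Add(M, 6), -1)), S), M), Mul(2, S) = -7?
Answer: Rational(126971299, 417) ≈ 3.0449e+5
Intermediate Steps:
S = Rational(-7, 2) (S = Mul(Rational(1, 2), -7) = Rational(-7, 2) ≈ -3.5000)
Function('g')(M, P) = Mul(Rational(-7, 2), M, Pow(Add(6, M), -1), Add(-2, P)) (Function('g')(M, P) = Mul(Mul(Mul(Add(-2, P), Pow(Add(M, 6), -1)), Rational(-7, 2)), M) = Mul(Mul(Mul(Add(-2, P), Pow(Add(6, M), -1)), Rational(-7, 2)), M) = Mul(Mul(Mul(Pow(Add(6, M), -1), Add(-2, P)), Rational(-7, 2)), M) = Mul(Mul(Rational(-7, 2), Pow(Add(6, M), -1), Add(-2, P)), M) = Mul(Rational(-7, 2), M, Pow(Add(6, M), -1), Add(-2, P)))
Add(297542, Function('g')(1245, -1992)) = Add(297542, Mul(Rational(7, 2), 1245, Pow(Add(6, 1245), -1), Add(2, Mul(-1, -1992)))) = Add(297542, Mul(Rational(7, 2), 1245, Pow(1251, -1), Add(2, 1992))) = Add(297542, Mul(Rational(7, 2), 1245, Rational(1, 1251), 1994)) = Add(297542, Rational(2896285, 417)) = Rational(126971299, 417)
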